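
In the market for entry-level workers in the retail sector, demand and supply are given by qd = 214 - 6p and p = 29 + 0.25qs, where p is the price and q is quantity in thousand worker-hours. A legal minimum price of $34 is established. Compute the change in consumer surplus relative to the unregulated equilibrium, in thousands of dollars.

-13

Rearranging supply gives qs = 4p - 116. Without the control the market clears where 214 - 6p = 4p - 116, i.e. p* = 33 and q* = 16.
The floor of 34 is above the equilibrium price 33, so it binds.
At p = 34: qd = 214 - 6·34 = 10 and qs = 4·34 - 116 = 20.
Consumer surplus without the control is ½ · (107/3 - 33) · 16 = 64/3.
With the floor, consumers buy 10 units at 34, so CS = ½ · (107/3 - 34) · 10 = 25/3.
Change in consumer surplus = 25/3 - 64/3 = -13.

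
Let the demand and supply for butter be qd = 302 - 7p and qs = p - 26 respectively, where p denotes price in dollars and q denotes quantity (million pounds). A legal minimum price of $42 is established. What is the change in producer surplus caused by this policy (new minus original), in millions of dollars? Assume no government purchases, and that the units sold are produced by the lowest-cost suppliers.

-16.5

Equilibrium: 302 - 7p = p - 26, so 328 = 8p and p* = 41, q* = 15.
The floor of 42 is above the equilibrium price 41, so it binds.
At p = 42: qd = 302 - 7·42 = 8 and qs = 42 - 26 = 16.
Producer surplus without the control is ½ · (41 - 26) · 15 = 112.5.
With the floor, 8 units are sold at 42. The supply price at q = 8 is 34, so PS = ½ · [(42 - 26) + (42 - 34)] · 8 = 96.
Change in producer surplus = 96 - 112.5 = -16.5.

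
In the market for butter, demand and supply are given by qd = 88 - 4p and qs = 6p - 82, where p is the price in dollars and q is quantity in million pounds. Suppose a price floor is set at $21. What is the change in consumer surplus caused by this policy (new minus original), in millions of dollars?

Equilibrium: 88 - 4p = 6p - 82, so 170 = 10p and p* = 17, q* = 20.
Since 21 > 17, the floor is binding.
At p = 21: qd = 88 - 4·21 = 4 and qs = 6·21 - 82 = 44.
Consumer surplus without the control is ½ · (22 - 17) · 20 = 50.
With the floor, consumers buy 4 units at 21, so CS = ½ · (22 - 21) · 4 = 2.
Change in consumer surplus = 2 - 50 = -48.

-48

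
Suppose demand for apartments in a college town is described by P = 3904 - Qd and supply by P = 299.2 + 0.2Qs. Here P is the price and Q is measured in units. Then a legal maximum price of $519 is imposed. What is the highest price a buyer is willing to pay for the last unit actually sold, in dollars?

2805

Rearranging demand gives Qd = 3904 - P; rearranging supply gives Qs = 5P - 1496. In a free market, 3904 - P = 5P - 1496 gives the equilibrium P* = 900, Q* = 3004.
Since 519 < 900, the ceiling is binding.
At P = 519: Qd = 3904 - 519 = 3385 and Qs = 5·519 - 1496 = 1099.
Only 1099 units reach the market. On the demand curve, the marginal buyer's willingness to pay at Q = 1099 is (3904 - 1099) = 2805.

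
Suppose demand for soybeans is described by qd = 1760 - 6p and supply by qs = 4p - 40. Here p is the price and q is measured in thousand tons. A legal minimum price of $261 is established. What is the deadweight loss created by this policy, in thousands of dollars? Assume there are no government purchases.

49207.5

In a free market, 1760 - 6p = 4p - 40 gives the equilibrium p* = 180, q* = 680.
The floor of 261 is above the equilibrium price 180, so it binds.
At p = 261: qd = 1760 - 6·261 = 194 and qs = 4·261 - 40 = 1004.
Quantity traded falls to 194. At q = 194 the demand price is (1760 - 194)/6 = 261 and the supply price is (40 + 194)/4 = 58.5.
Deadweight loss = ½ · (261 - 58.5) · (680 - 194) = ½ · 202.5 · 486 = 49207.5.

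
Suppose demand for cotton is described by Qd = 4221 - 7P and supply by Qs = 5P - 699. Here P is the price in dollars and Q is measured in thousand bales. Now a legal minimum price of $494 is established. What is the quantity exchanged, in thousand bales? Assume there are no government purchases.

763

Setting quantity demanded equal to quantity supplied, 4221 - 7P = 5P - 699, gives P* = 410 and Q* = 1351.
The floor of 494 is above the equilibrium price 410, so it binds.
At P = 494: Qd = 4221 - 7·494 = 763 and Qs = 5·494 - 699 = 1771.
The quantity actually transacted is the short side, demand: 763.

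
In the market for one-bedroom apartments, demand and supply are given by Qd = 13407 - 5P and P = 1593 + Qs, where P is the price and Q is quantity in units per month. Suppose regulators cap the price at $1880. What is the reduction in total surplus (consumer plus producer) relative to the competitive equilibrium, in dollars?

230640

Rearranging supply gives Qs = P - 1593. Without the control the market clears where 13407 - 5P = P - 1593, i.e. P* = 2500 and Q* = 907.
Since 1880 < 2500, the ceiling is binding.
At P = 1880: Qd = 13407 - 5·1880 = 4007 and Qs = 1880 - 1593 = 287.
Quantity traded falls to 287. At Q = 287 the demand price is (13407 - 287)/5 = 2624 and the supply price is 1593 + 287 = 1880.
Deadweight loss = ½ · (2624 - 1880) · (907 - 287) = ½ · 744 · 620 = 230640.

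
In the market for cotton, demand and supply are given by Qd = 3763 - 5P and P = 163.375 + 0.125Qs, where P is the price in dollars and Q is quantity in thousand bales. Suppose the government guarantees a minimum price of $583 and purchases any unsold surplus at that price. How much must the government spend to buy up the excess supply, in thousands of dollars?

Rearranging supply gives Qs = 8P - 1307. Equilibrium: 3763 - 5P = 8P - 1307, so 5070 = 13P and P* = 390, Q* = 1813.
Since 583 > 390, the floor is binding.
At P = 583: Qd = 3763 - 5·583 = 848 and Qs = 8·583 - 1307 = 3357.
Surplus = Qs - Qd = 2509.
Government expenditure = surplus × support price = 2509 × 583 = 1462747.

1462747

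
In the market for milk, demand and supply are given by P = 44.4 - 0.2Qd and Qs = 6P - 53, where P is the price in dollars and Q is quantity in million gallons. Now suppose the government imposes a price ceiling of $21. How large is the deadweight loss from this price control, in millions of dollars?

105.6

Rearranging demand gives Qd = 222 - 5P. Setting quantity demanded equal to quantity supplied, 222 - 5P = 6P - 53, gives P* = 25 and Q* = 97.
Because the ceiling (21) lies below the market-clearing price, it is binding.
At P = 21: Qd = 222 - 5·21 = 117 and Qs = 6·21 - 53 = 73.
Quantity traded falls to 73. At Q = 73 the demand price is (222 - 73)/5 = 29.8 and the supply price is (53 + 73)/6 = 21.
Deadweight loss = ½ · (29.8 - 21) · (97 - 73) = ½ · 8.8 · 24 = 105.6.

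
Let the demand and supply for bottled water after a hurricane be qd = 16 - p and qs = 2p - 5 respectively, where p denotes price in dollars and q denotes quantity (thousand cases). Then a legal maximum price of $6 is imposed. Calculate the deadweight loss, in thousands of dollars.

In a free market, 16 - p = 2p - 5 gives the equilibrium p* = 7, q* = 9.
The ceiling of 6 is below the equilibrium price 7, so it binds.
At p = 6: qd = 16 - 6 = 10 and qs = 2·6 - 5 = 7.
Quantity traded falls to 7. At q = 7 the demand price is 16 - 7 = 9 and the supply price is (5 + 7)/2 = 6.
Deadweight loss = ½ · (9 - 6) · (9 - 7) = ½ · 3 · 2 = 3.

3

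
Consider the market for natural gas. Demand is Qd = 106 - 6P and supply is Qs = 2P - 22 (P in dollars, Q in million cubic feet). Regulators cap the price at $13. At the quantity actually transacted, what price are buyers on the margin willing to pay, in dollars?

Equilibrium: 106 - 6P = 2P - 22, so 128 = 8P and P* = 16, Q* = 10.
Since 13 < 16, the ceiling is binding.
At P = 13: Qd = 106 - 6·13 = 28 and Qs = 2·13 - 22 = 4.
Only 4 units reach the market. On the demand curve, the marginal buyer's willingness to pay at Q = 4 is (106 - 4)/6 = 17.

17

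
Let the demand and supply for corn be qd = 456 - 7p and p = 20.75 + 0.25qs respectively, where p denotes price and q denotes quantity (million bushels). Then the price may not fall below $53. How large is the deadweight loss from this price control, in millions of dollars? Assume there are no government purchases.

154

Rearranging supply gives qs = 4p - 83. Equilibrium: 456 - 7p = 4p - 83, so 539 = 11p and p* = 49, q* = 113.
The floor of 53 is above the equilibrium price 49, so it binds.
At p = 53: qd = 456 - 7·53 = 85 and qs = 4·53 - 83 = 129.
Quantity traded falls to 85. At q = 85 the demand price is (456 - 85)/7 = 53 and the supply price is (83 + 85)/4 = 42.
Deadweight loss = ½ · (53 - 42) · (113 - 85) = ½ · 11 · 28 = 154.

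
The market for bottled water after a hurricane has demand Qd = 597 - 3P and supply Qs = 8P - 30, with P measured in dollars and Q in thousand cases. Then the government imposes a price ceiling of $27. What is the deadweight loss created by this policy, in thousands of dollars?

13200

Without the control the market clears where 597 - 3P = 8P - 30, i.e. P* = 57 and Q* = 426.
The ceiling of 27 is below the equilibrium price 57, so it binds.
At P = 27: Qd = 597 - 3·27 = 516 and Qs = 8·27 - 30 = 186.
Quantity traded falls to 186. At Q = 186 the demand price is (597 - 186)/3 = 137 and the supply price is (30 + 186)/8 = 27.
Deadweight loss = ½ · (137 - 27) · (426 - 186) = ½ · 110 · 240 = 13200.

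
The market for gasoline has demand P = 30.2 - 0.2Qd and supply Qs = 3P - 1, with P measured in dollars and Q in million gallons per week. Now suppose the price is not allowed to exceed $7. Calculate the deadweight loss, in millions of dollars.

345.6

Rearranging demand gives Qd = 151 - 5P. Setting quantity demanded equal to quantity supplied, 151 - 5P = 3P - 1, gives P* = 19 and Q* = 56.
The ceiling of 7 is below the equilibrium price 19, so it binds.
At P = 7: Qd = 151 - 5·7 = 116 and Qs = 3·7 - 1 = 20.
Quantity traded falls to 20. At Q = 20 the demand price is (151 - 20)/5 = 26.2 and the supply price is (1 + 20)/3 = 7.
Deadweight loss = ½ · (26.2 - 7) · (56 - 20) = ½ · 19.2 · 36 = 345.6.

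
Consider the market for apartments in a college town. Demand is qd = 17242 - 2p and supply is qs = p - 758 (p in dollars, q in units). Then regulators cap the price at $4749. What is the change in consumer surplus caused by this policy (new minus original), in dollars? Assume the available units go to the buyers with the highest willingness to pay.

4601490.75

Without the control the market clears where 17242 - 2p = p - 758, i.e. p* = 6000 and q* = 5242.
Since 4749 < 6000, the ceiling is binding.
At p = 4749: qd = 17242 - 2·4749 = 7744 and qs = 4749 - 758 = 3991.
Consumer surplus without the control is ½ · (8621 - 6000) · 5242 = 6869641.
With the ceiling, 3991 units are sold at 4749 (assume they go to the highest-value buyers). The demand price at q = 3991 is 6625.5, so CS = ½ · [(8621 - 4749) + (6625.5 - 4749)] · 3991 = 11471131.75.
Change in consumer surplus = 11471131.75 - 6869641 = 4601490.75.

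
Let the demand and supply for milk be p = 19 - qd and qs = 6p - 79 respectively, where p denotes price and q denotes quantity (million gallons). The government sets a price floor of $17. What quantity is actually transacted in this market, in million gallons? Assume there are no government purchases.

2

Rearranging demand gives qd = 19 - p. Equilibrium: 19 - p = 6p - 79, so 98 = 7p and p* = 14, q* = 5.
Because the floor (17) lies above the market-clearing price, it is binding.
At p = 17: qd = 19 - 17 = 2 and qs = 6·17 - 79 = 23.
The quantity actually transacted is the short side, demand: 2.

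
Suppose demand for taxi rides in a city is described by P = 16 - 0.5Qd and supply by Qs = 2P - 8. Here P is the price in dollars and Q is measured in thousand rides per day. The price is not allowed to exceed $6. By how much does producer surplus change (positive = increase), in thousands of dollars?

-32

Rearranging demand gives Qd = 32 - 2P. Equilibrium: 32 - 2P = 2P - 8, so 40 = 4P and P* = 10, Q* = 12.
Because the ceiling (6) lies below the market-clearing price, it is binding.
At P = 6: Qd = 32 - 2·6 = 20 and Qs = 2·6 - 8 = 4.
Producer surplus without the control is ½ · (10 - 4) · 12 = 36.
With the ceiling, producers sell 4 units at 6, so PS = ½ · (6 - 4) · 4 = 4.
Change in producer surplus = 4 - 36 = -32.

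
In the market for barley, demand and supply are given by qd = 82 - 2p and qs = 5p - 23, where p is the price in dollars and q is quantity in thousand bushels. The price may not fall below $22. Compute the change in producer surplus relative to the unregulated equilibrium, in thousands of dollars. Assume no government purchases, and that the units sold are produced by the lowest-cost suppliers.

Setting quantity demanded equal to quantity supplied, 82 - 2p = 5p - 23, gives p* = 15 and q* = 52.
The floor of 22 is above the equilibrium price 15, so it binds.
At p = 22: qd = 82 - 2·22 = 38 and qs = 5·22 - 23 = 87.
Producer surplus without the control is ½ · (15 - 4.6) · 52 = 270.4.
With the floor, 38 units are sold at 22. The supply price at q = 38 is 12.2, so PS = ½ · [(22 - 4.6) + (22 - 12.2)] · 38 = 516.8.
Change in producer surplus = 516.8 - 270.4 = 246.4.

246.4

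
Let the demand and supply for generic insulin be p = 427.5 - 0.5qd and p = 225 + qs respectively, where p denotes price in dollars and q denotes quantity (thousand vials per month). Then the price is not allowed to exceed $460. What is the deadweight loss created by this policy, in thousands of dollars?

0

Rearranging demand gives qd = 855 - 2p; rearranging supply gives qs = p - 225. Without the control the market clears where 855 - 2p = p - 225, i.e. p* = 360 and q* = 135.
Since 460 is above p* = 360, the ceiling does not bind and the free-market outcome prevails.
Since the control does not bind, no trades are prevented and deadweight loss is zero.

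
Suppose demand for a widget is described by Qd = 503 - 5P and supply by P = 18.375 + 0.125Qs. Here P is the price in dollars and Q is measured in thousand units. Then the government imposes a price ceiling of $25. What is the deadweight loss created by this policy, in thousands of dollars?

Rearranging supply gives Qs = 8P - 147. Equilibrium: 503 - 5P = 8P - 147, so 650 = 13P and P* = 50, Q* = 253.
Since 25 < 50, the ceiling is binding.
At P = 25: Qd = 503 - 5·25 = 378 and Qs = 8·25 - 147 = 53.
Quantity traded falls to 53. At Q = 53 the demand price is (503 - 53)/5 = 90 and the supply price is (147 + 53)/8 = 25.
Deadweight loss = ½ · (90 - 25) · (253 - 53) = ½ · 65 · 200 = 6500.

6500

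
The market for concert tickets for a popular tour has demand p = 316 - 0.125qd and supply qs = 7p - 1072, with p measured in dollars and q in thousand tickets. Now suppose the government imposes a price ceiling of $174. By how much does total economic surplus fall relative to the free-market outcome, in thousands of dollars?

Rearranging demand gives qd = 2528 - 8p. Equilibrium: 2528 - 8p = 7p - 1072, so 3600 = 15p and p* = 240, q* = 608.
The ceiling of 174 is below the equilibrium price 240, so it binds.
At p = 174: qd = 2528 - 8·174 = 1136 and qs = 7·174 - 1072 = 146.
Quantity traded falls to 146. At q = 146 the demand price is (2528 - 146)/8 = 297.75 and the supply price is (1072 + 146)/7 = 174.
Deadweight loss = ½ · (297.75 - 174) · (608 - 146) = ½ · 123.75 · 462 = 28586.25.

28586.25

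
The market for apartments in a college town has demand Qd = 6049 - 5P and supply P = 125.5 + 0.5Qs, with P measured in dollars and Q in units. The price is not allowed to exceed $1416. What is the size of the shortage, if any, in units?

Rearranging supply gives Qs = 2P - 251. Setting quantity demanded equal to quantity supplied, 6049 - 5P = 2P - 251, gives P* = 900 and Q* = 1549.
Since 1416 is above P* = 900, the ceiling does not bind and the free-market outcome prevails.
Since the control does not bind, there is no shortage.

0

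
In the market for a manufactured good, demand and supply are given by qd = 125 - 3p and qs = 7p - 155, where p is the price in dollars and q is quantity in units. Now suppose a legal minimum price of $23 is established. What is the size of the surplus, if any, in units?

0

In a free market, 125 - 3p = 7p - 155 gives the equilibrium p* = 28, q* = 41.
The floor of 23 is below the equilibrium price 28, so it is not binding; the market clears at p* = 28, q* = 41.
Since the control does not bind, there is no surplus.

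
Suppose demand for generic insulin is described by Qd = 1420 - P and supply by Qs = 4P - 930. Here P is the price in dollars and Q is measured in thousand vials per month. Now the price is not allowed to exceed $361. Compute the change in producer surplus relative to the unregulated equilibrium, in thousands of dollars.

-79788

Equilibrium: 1420 - P = 4P - 930, so 2350 = 5P and P* = 470, Q* = 950.
The ceiling of 361 is below the equilibrium price 470, so it binds.
At P = 361: Qd = 1420 - 361 = 1059 and Qs = 4·361 - 930 = 514.
Producer surplus without the control is ½ · (470 - 232.5) · 950 = 112812.5.
With the ceiling, producers sell 514 units at 361, so PS = ½ · (361 - 232.5) · 514 = 33024.5.
Change in producer surplus = 33024.5 - 112812.5 = -79788.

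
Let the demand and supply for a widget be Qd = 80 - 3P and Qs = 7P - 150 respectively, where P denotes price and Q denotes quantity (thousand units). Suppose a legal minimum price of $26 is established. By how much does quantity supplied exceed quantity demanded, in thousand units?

In a free market, 80 - 3P = 7P - 150 gives the equilibrium P* = 23, Q* = 11.
Since 26 > 23, the floor is binding.
At P = 26: Qd = 80 - 3·26 = 2 and Qs = 7·26 - 150 = 32.
Surplus = Qs - Qd = 32 - 2 = 30.

30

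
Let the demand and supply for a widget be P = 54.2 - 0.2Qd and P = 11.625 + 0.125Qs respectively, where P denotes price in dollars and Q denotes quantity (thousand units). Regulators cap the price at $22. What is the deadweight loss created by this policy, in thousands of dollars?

Rearranging demand gives Qd = 271 - 5P; rearranging supply gives Qs = 8P - 93. In a free market, 271 - 5P = 8P - 93 gives the equilibrium P* = 28, Q* = 131.
The ceiling of 22 is below the equilibrium price 28, so it binds.
At P = 22: Qd = 271 - 5·22 = 161 and Qs = 8·22 - 93 = 83.
Quantity traded falls to 83. At Q = 83 the demand price is (271 - 83)/5 = 37.6 and the supply price is (93 + 83)/8 = 22.
Deadweight loss = ½ · (37.6 - 22) · (131 - 83) = ½ · 15.6 · 48 = 374.4.

374.4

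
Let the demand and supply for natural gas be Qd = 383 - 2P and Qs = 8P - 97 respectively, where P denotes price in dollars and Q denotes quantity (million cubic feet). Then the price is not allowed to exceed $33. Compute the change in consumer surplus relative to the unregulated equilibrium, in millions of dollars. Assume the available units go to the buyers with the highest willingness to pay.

Without the control the market clears where 383 - 2P = 8P - 97, i.e. P* = 48 and Q* = 287.
Since 33 < 48, the ceiling is binding.
At P = 33: Qd = 383 - 2·33 = 317 and Qs = 8·33 - 97 = 167.
Consumer surplus without the control is ½ · (191.5 - 48) · 287 = 20592.25.
With the ceiling, 167 units are sold at 33 (assume they go to the highest-value buyers). The demand price at Q = 167 is 108, so CS = ½ · [(191.5 - 33) + (108 - 33)] · 167 = 19497.25.
Change in consumer surplus = 19497.25 - 20592.25 = -1095.

-1095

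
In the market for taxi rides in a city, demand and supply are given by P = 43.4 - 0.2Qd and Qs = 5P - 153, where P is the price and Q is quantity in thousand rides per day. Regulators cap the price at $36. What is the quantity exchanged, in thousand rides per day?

Rearranging demand gives Qd = 217 - 5P. Without the control the market clears where 217 - 5P = 5P - 153, i.e. P* = 37 and Q* = 32.
Since 36 < 37, the ceiling is binding.
At P = 36: Qd = 217 - 5·36 = 37 and Qs = 5·36 - 153 = 27.
The quantity actually transacted is the short side, supply: 27.

27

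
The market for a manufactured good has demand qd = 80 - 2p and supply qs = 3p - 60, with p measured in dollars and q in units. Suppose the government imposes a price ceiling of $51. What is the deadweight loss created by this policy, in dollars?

Without the control the market clears where 80 - 2p = 3p - 60, i.e. p* = 28 and q* = 24.
Since 51 is above p* = 28, the ceiling does not bind and the free-market outcome prevails.
Since the control does not bind, no trades are prevented and deadweight loss is zero.

0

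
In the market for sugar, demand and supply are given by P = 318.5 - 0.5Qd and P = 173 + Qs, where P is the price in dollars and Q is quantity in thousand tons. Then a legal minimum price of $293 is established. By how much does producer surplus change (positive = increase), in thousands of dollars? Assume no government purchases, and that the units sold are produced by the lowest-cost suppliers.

115

Rearranging demand gives Qd = 637 - 2P; rearranging supply gives Qs = P - 173. Without the control the market clears where 637 - 2P = P - 173, i.e. P* = 270 and Q* = 97.
Since 293 > 270, the floor is binding.
At P = 293: Qd = 637 - 2·293 = 51 and Qs = 293 - 173 = 120.
Producer surplus without the control is ½ · (270 - 173) · 97 = 4704.5.
With the floor, 51 units are sold at 293. The supply price at Q = 51 is 224, so PS = ½ · [(293 - 173) + (293 - 224)] · 51 = 4819.5.
Change in producer surplus = 4819.5 - 4704.5 = 115.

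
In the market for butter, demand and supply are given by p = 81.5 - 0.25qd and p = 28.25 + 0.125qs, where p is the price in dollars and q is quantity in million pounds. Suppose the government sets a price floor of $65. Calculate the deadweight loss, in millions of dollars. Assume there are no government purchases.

Rearranging demand gives qd = 326 - 4p; rearranging supply gives qs = 8p - 226. Equilibrium: 326 - 4p = 8p - 226, so 552 = 12p and p* = 46, q* = 142.
Because the floor (65) lies above the market-clearing price, it is binding.
At p = 65: qd = 326 - 4·65 = 66 and qs = 8·65 - 226 = 294.
Quantity traded falls to 66. At q = 66 the demand price is (326 - 66)/4 = 65 and the supply price is (226 + 66)/8 = 36.5.
Deadweight loss = ½ · (65 - 36.5) · (142 - 66) = ½ · 28.5 · 76 = 1083.

1083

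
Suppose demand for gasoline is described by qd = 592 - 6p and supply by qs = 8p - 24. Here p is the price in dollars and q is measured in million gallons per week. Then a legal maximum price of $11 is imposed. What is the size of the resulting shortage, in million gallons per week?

462

Without the control the market clears where 592 - 6p = 8p - 24, i.e. p* = 44 and q* = 328.
The ceiling of 11 is below the equilibrium price 44, so it binds.
At p = 11: qd = 592 - 6·11 = 526 and qs = 8·11 - 24 = 64.
Shortage = qd - qs = 526 - 64 = 462.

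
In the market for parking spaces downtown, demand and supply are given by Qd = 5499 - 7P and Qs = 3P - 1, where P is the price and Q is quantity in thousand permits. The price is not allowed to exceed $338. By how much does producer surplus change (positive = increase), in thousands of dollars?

-282172

Equilibrium: 5499 - 7P = 3P - 1, so 5500 = 10P and P* = 550, Q* = 1649.
Since 338 < 550, the ceiling is binding.
At P = 338: Qd = 5499 - 7·338 = 3133 and Qs = 3·338 - 1 = 1013.
Producer surplus without the control is ½ · (550 - 1/3) · 1649 = 2719201/6.
With the ceiling, producers sell 1013 units at 338, so PS = ½ · (338 - 1/3) · 1013 = 1026169/6.
Change in producer surplus = 1026169/6 - 2719201/6 = -282172.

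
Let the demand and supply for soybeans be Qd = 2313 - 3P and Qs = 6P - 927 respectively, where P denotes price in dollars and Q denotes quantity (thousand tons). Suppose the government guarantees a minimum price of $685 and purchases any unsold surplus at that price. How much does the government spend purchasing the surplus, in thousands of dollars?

In a free market, 2313 - 3P = 6P - 927 gives the equilibrium P* = 360, Q* = 1233.
The floor of 685 is above the equilibrium price 360, so it binds.
At P = 685: Qd = 2313 - 3·685 = 258 and Qs = 6·685 - 927 = 3183.
Surplus = Qs - Qd = 2925.
Government expenditure = surplus × support price = 2925 × 685 = 2003625.

2003625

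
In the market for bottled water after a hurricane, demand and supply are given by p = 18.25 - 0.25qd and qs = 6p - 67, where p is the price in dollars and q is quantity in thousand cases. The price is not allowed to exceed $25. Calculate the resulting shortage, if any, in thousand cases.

Rearranging demand gives qd = 73 - 4p. Equilibrium: 73 - 4p = 6p - 67, so 140 = 10p and p* = 14, q* = 17.
Since 25 is above p* = 14, the ceiling does not bind and the free-market outcome prevails.
Since the control does not bind, there is no shortage.

0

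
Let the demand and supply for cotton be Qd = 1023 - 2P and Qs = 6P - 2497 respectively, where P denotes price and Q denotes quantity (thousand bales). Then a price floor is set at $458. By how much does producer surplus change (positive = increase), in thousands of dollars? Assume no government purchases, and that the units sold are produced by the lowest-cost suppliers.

1818

Without the control the market clears where 1023 - 2P = 6P - 2497, i.e. P* = 440 and Q* = 143.
The floor of 458 is above the equilibrium price 440, so it binds.
At P = 458: Qd = 1023 - 2·458 = 107 and Qs = 6·458 - 2497 = 251.
Producer surplus without the control is ½ · (440 - 2497/6) · 143 = 20449/12.
With the floor, 107 units are sold at 458. The supply price at Q = 107 is 434, so PS = ½ · [(458 - 2497/6) + (458 - 434)] · 107 = 42265/12.
Change in producer surplus = 42265/12 - 20449/12 = 1818.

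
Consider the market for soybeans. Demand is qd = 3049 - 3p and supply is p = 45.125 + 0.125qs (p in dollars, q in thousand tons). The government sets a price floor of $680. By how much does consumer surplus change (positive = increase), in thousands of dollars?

-578680

Rearranging supply gives qs = 8p - 361. In a free market, 3049 - 3p = 8p - 361 gives the equilibrium p* = 310, q* = 2119.
The floor of 680 is above the equilibrium price 310, so it binds.
At p = 680: qd = 3049 - 3·680 = 1009 and qs = 8·680 - 361 = 5079.
Consumer surplus without the control is ½ · (3049/3 - 310) · 2119 = 4490161/6.
With the floor, consumers buy 1009 units at 680, so CS = ½ · (3049/3 - 680) · 1009 = 1018081/6.
Change in consumer surplus = 1018081/6 - 4490161/6 = -578680.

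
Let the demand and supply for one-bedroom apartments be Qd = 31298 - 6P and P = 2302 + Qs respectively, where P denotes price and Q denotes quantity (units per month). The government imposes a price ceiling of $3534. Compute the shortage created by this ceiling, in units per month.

Rearranging supply gives Qs = P - 2302. In a free market, 31298 - 6P = P - 2302 gives the equilibrium P* = 4800, Q* = 2498.
Because the ceiling (3534) lies below the market-clearing price, it is binding.
At P = 3534: Qd = 31298 - 6·3534 = 10094 and Qs = 3534 - 2302 = 1232.
Shortage = Qd - Qs = 10094 - 1232 = 8862.

8862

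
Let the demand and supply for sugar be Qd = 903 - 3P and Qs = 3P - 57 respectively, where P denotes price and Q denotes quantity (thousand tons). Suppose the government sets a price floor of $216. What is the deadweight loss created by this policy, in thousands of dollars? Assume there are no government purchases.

9408

Setting quantity demanded equal to quantity supplied, 903 - 3P = 3P - 57, gives P* = 160 and Q* = 423.
Because the floor (216) lies above the market-clearing price, it is binding.
At P = 216: Qd = 903 - 3·216 = 255 and Qs = 3·216 - 57 = 591.
Quantity traded falls to 255. At Q = 255 the demand price is (903 - 255)/3 = 216 and the supply price is (57 + 255)/3 = 104.
Deadweight loss = ½ · (216 - 104) · (423 - 255) = ½ · 112 · 168 = 9408.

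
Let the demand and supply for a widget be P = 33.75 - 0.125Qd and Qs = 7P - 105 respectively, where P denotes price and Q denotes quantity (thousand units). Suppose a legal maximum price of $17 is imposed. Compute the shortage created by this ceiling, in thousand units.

Rearranging demand gives Qd = 270 - 8P. Equilibrium: 270 - 8P = 7P - 105, so 375 = 15P and P* = 25, Q* = 70.
Because the ceiling (17) lies below the market-clearing price, it is binding.
At P = 17: Qd = 270 - 8·17 = 134 and Qs = 7·17 - 105 = 14.
Shortage = Qd - Qs = 134 - 14 = 120.

120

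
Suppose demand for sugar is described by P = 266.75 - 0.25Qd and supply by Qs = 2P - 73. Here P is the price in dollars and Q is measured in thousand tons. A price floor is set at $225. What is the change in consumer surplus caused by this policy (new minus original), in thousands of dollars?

Rearranging demand gives Qd = 1067 - 4P. Setting quantity demanded equal to quantity supplied, 1067 - 4P = 2P - 73, gives P* = 190 and Q* = 307.
The floor of 225 is above the equilibrium price 190, so it binds.
At P = 225: Qd = 1067 - 4·225 = 167 and Qs = 2·225 - 73 = 377.
Consumer surplus without the control is ½ · (266.75 - 190) · 307 = 11781.125.
With the floor, consumers buy 167 units at 225, so CS = ½ · (266.75 - 225) · 167 = 3486.125.
Change in consumer surplus = 3486.125 - 11781.125 = -8295.

-8295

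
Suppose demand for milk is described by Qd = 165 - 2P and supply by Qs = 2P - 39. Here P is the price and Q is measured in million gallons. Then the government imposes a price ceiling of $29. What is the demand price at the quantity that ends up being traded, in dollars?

Without the control the market clears where 165 - 2P = 2P - 39, i.e. P* = 51 and Q* = 63.
Since 29 < 51, the ceiling is binding.
At P = 29: Qd = 165 - 2·29 = 107 and Qs = 2·29 - 39 = 19.
Only 19 units reach the market. On the demand curve, the marginal buyer's willingness to pay at Q = 19 is (165 - 19)/2 = 73.

73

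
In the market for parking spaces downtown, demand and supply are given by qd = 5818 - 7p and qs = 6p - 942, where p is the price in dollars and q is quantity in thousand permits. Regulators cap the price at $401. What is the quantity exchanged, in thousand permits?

1464

Without the control the market clears where 5818 - 7p = 6p - 942, i.e. p* = 520 and q* = 2178.
Since 401 < 520, the ceiling is binding.
At p = 401: qd = 5818 - 7·401 = 3011 and qs = 6·401 - 942 = 1464.
The quantity actually transacted is the short side, supply: 1464.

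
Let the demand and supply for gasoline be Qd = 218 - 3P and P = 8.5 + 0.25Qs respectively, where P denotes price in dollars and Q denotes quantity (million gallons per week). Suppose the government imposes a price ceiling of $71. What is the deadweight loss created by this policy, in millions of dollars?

0

Rearranging supply gives Qs = 4P - 34. Without the control the market clears where 218 - 3P = 4P - 34, i.e. P* = 36 and Q* = 110.
Since 71 is above P* = 36, the ceiling does not bind and the free-market outcome prevails.
Since the control does not bind, no trades are prevented and deadweight loss is zero.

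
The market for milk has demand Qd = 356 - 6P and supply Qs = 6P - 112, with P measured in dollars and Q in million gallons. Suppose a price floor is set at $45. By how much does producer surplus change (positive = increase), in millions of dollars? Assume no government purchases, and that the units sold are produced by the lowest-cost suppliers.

408

Setting quantity demanded equal to quantity supplied, 356 - 6P = 6P - 112, gives P* = 39 and Q* = 122.
Since 45 > 39, the floor is binding.
At P = 45: Qd = 356 - 6·45 = 86 and Qs = 6·45 - 112 = 158.
Producer surplus without the control is ½ · (39 - 56/3) · 122 = 3721/3.
With the floor, 86 units are sold at 45. The supply price at Q = 86 is 33, so PS = ½ · [(45 - 56/3) + (45 - 33)] · 86 = 4945/3.
Change in producer surplus = 4945/3 - 3721/3 = 408.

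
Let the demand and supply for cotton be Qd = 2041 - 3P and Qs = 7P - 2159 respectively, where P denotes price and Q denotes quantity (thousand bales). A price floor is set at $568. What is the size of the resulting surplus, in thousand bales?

Equilibrium: 2041 - 3P = 7P - 2159, so 4200 = 10P and P* = 420, Q* = 781.
The floor of 568 is above the equilibrium price 420, so it binds.
At P = 568: Qd = 2041 - 3·568 = 337 and Qs = 7·568 - 2159 = 1817.
Surplus = Qs - Qd = 1817 - 337 = 1480.

1480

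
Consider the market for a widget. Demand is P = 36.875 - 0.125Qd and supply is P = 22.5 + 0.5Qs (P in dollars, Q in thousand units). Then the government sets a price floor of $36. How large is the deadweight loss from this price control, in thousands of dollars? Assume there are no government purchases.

Rearranging demand gives Qd = 295 - 8P; rearranging supply gives Qs = 2P - 45. Without the control the market clears where 295 - 8P = 2P - 45, i.e. P* = 34 and Q* = 23.
Since 36 > 34, the floor is binding.
At P = 36: Qd = 295 - 8·36 = 7 and Qs = 2·36 - 45 = 27.
Quantity traded falls to 7. At Q = 7 the demand price is (295 - 7)/8 = 36 and the supply price is (45 + 7)/2 = 26.
Deadweight loss = ½ · (36 - 26) · (23 - 7) = ½ · 10 · 16 = 80.

80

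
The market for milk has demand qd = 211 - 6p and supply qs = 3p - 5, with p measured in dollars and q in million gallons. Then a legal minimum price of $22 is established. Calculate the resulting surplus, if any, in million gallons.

Without the control the market clears where 211 - 6p = 3p - 5, i.e. p* = 24 and q* = 67.
The floor of 22 is below the equilibrium price 24, so it is not binding; the market clears at p* = 24, q* = 67.
Since the control does not bind, there is no surplus.

0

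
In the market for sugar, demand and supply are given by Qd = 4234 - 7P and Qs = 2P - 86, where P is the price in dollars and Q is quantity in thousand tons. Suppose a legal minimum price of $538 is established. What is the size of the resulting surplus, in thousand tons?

Setting quantity demanded equal to quantity supplied, 4234 - 7P = 2P - 86, gives P* = 480 and Q* = 874.
Since 538 > 480, the floor is binding.
At P = 538: Qd = 4234 - 7·538 = 468 and Qs = 2·538 - 86 = 990.
Surplus = Qs - Qd = 990 - 468 = 522.

522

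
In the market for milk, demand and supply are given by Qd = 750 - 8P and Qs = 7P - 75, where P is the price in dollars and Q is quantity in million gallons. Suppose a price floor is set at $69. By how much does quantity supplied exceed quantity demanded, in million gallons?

Setting quantity demanded equal to quantity supplied, 750 - 8P = 7P - 75, gives P* = 55 and Q* = 310.
The floor of 69 is above the equilibrium price 55, so it binds.
At P = 69: Qd = 750 - 8·69 = 198 and Qs = 7·69 - 75 = 408.
Surplus = Qs - Qd = 408 - 198 = 210.

210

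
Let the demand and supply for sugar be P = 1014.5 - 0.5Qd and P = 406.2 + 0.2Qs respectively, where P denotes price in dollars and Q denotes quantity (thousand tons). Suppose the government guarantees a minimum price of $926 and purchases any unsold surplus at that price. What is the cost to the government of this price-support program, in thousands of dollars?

Rearranging demand gives Qd = 2029 - 2P; rearranging supply gives Qs = 5P - 2031. In a free market, 2029 - 2P = 5P - 2031 gives the equilibrium P* = 580, Q* = 869.
The floor of 926 is above the equilibrium price 580, so it binds.
At P = 926: Qd = 2029 - 2·926 = 177 and Qs = 5·926 - 2031 = 2599.
Surplus = Qs - Qd = 2422.
Government expenditure = surplus × support price = 2422 × 926 = 2242772.

2242772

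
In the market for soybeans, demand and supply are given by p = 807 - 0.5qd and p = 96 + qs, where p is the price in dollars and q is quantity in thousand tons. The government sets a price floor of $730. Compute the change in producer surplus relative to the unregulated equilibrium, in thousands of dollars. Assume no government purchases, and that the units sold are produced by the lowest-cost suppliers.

-26560

Rearranging demand gives qd = 1614 - 2p; rearranging supply gives qs = p - 96. In a free market, 1614 - 2p = p - 96 gives the equilibrium p* = 570, q* = 474.
Because the floor (730) lies above the market-clearing price, it is binding.
At p = 730: qd = 1614 - 2·730 = 154 and qs = 730 - 96 = 634.
Producer surplus without the control is ½ · (570 - 96) · 474 = 112338.
With the floor, 154 units are sold at 730. The supply price at q = 154 is 250, so PS = ½ · [(730 - 96) + (730 - 250)] · 154 = 85778.
Change in producer surplus = 85778 - 112338 = -26560.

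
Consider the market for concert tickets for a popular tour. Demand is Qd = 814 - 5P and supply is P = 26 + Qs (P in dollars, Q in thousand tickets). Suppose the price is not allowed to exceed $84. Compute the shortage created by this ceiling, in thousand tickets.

336

Rearranging supply gives Qs = P - 26. Without the control the market clears where 814 - 5P = P - 26, i.e. P* = 140 and Q* = 114.
Because the ceiling (84) lies below the market-clearing price, it is binding.
At P = 84: Qd = 814 - 5·84 = 394 and Qs = 84 - 26 = 58.
Shortage = Qd - Qs = 394 - 58 = 336.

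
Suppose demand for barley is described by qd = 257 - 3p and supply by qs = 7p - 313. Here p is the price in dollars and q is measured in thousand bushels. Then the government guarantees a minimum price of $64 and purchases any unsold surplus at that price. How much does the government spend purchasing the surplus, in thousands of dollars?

Without the control the market clears where 257 - 3p = 7p - 313, i.e. p* = 57 and q* = 86.
Because the floor (64) lies above the market-clearing price, it is binding.
At p = 64: qd = 257 - 3·64 = 65 and qs = 7·64 - 313 = 135.
Surplus = qs - qd = 70.
Government expenditure = surplus × support price = 70 × 64 = 4480.

4480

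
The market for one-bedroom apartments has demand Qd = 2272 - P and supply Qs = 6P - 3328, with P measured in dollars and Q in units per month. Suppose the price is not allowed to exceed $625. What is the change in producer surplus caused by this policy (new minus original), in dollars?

-165725

In a free market, 2272 - P = 6P - 3328 gives the equilibrium P* = 800, Q* = 1472.
The ceiling of 625 is below the equilibrium price 800, so it binds.
At P = 625: Qd = 2272 - 625 = 1647 and Qs = 6·625 - 3328 = 422.
Producer surplus without the control is ½ · (800 - 1664/3) · 1472 = 541696/3.
With the ceiling, producers sell 422 units at 625, so PS = ½ · (625 - 1664/3) · 422 = 44521/3.
Change in producer surplus = 44521/3 - 541696/3 = -165725.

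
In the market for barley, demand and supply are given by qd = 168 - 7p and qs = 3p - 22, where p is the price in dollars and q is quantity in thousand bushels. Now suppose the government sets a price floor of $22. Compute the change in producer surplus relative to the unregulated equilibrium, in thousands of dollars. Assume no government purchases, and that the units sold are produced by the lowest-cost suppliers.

-31.5

Without the control the market clears where 168 - 7p = 3p - 22, i.e. p* = 19 and q* = 35.
The floor of 22 is above the equilibrium price 19, so it binds.
At p = 22: qd = 168 - 7·22 = 14 and qs = 3·22 - 22 = 44.
Producer surplus without the control is ½ · (19 - 22/3) · 35 = 1225/6.
With the floor, 14 units are sold at 22. The supply price at q = 14 is 12, so PS = ½ · [(22 - 22/3) + (22 - 12)] · 14 = 518/3.
Change in producer surplus = 518/3 - 1225/6 = -31.5.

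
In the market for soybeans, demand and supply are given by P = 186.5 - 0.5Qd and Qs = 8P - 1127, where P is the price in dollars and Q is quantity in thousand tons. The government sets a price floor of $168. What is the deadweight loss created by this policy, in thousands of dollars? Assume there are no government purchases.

Rearranging demand gives Qd = 373 - 2P. Equilibrium: 373 - 2P = 8P - 1127, so 1500 = 10P and P* = 150, Q* = 73.
The floor of 168 is above the equilibrium price 150, so it binds.
At P = 168: Qd = 373 - 2·168 = 37 and Qs = 8·168 - 1127 = 217.
Quantity traded falls to 37. At Q = 37 the demand price is (373 - 37)/2 = 168 and the supply price is (1127 + 37)/8 = 145.5.
Deadweight loss = ½ · (168 - 145.5) · (73 - 37) = ½ · 22.5 · 36 = 405.

405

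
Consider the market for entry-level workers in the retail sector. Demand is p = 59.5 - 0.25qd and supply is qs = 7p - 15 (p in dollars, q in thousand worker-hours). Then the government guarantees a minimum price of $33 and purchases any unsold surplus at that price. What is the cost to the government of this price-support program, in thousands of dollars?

3630

Rearranging demand gives qd = 238 - 4p. Without the control the market clears where 238 - 4p = 7p - 15, i.e. p* = 23 and q* = 146.
Because the floor (33) lies above the market-clearing price, it is binding.
At p = 33: qd = 238 - 4·33 = 106 and qs = 7·33 - 15 = 216.
Surplus = qs - qd = 110.
Government expenditure = surplus × support price = 110 × 33 = 3630.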